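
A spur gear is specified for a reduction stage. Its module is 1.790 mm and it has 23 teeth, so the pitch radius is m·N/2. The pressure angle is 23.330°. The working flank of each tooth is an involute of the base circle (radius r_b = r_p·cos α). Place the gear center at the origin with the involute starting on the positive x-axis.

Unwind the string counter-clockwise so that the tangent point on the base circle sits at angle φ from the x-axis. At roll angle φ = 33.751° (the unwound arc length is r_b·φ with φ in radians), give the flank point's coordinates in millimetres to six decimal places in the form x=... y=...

pitch radius r_p = m·N/2 = 1.790·23/2 = 20.585000
base radius r_b = r_p·cos α = 20.585000·cos 23.330° = 18.901953
roll angle φ = 33.751° = 0.58906608 rad
x = r_b·(cos φ + φ·sin φ) = 18.901953·(0.83145992 + 0.58906608·0.55558474) = 21.902374
y = r_b·(sin φ − φ·cos φ) = 18.901953·(0.55558474 − 0.58906608·0.83145992) = 1.243747

x=21.902374 y=1.243747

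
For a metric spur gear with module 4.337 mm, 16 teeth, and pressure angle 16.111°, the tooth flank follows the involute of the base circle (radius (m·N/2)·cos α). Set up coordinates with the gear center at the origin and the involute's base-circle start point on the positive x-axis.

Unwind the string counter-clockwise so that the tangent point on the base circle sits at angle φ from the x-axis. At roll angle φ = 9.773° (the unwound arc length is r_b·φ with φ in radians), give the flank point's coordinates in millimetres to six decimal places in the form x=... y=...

x=33.814732 y=0.054981

pitch radius r_p = m·N/2 = 4.337·16/2 = 34.696000
base radius r_b = r_p·cos α = 34.696000·cos 16.111° = 33.333346
roll angle φ = 9.773° = 0.17057103 rad
x = r_b·(cos φ + φ·sin φ) = 33.333346·(0.98548800 + 0.17057103·0.16974512) = 33.814732
y = r_b·(sin φ − φ·cos φ) = 33.333346·(0.16974512 − 0.17057103·0.98548800) = 0.054981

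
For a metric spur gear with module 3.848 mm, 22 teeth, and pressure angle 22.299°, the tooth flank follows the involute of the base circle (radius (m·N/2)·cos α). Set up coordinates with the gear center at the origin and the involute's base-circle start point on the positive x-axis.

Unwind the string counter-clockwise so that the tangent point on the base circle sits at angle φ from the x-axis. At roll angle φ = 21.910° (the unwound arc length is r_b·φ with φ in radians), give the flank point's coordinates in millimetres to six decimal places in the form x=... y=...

pitch radius r_p = m·N/2 = 3.848·22/2 = 42.328000
base radius r_b = r_p·cos α = 42.328000·cos 22.299° = 39.162557
roll angle φ = 21.910° = 0.38240164 rad
x = r_b·(cos φ + φ·sin φ) = 39.162557·(0.92777114 + 0.38240164·0.37314971) = 41.922116
y = r_b·(sin φ − φ·cos φ) = 39.162557·(0.37314971 − 0.38240164·0.92777114) = 0.719358

x=41.922116 y=0.719358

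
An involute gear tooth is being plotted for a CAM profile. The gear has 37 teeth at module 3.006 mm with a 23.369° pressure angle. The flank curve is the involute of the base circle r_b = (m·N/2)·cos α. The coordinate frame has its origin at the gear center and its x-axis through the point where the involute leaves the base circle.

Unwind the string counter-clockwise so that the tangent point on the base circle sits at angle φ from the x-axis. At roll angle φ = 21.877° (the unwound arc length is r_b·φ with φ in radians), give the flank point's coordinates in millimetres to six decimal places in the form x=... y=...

pitch radius r_p = m·N/2 = 3.006·37/2 = 55.611000
base radius r_b = r_p·cos α = 55.611000·cos 23.369° = 51.049195
roll angle φ = 21.877° = 0.38182568 rad
x = r_b·(cos φ + φ·sin φ) = 51.049195·(0.92798591 + 0.38182568·0.37261530) = 54.635911
y = r_b·(sin φ − φ·cos φ) = 51.049195·(0.37261530 − 0.38182568·0.92798591) = 0.933508

x=54.635911 y=0.933508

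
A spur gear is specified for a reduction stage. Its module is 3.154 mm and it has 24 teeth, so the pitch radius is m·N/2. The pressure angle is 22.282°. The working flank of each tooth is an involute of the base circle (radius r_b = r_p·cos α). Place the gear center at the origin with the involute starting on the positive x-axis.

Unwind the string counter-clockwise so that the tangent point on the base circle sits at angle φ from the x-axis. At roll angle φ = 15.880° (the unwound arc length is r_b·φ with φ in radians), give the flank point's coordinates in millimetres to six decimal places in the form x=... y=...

pitch radius r_p = m·N/2 = 3.154·24/2 = 37.848000
base radius r_b = r_p·cos α = 37.848000·cos 22.282° = 35.021848
roll angle φ = 15.880° = 0.27715829 rad
x = r_b·(cos φ + φ·sin φ) = 35.021848·(0.96183688 + 0.27715829·0.27362349) = 36.341257
y = r_b·(sin φ − φ·cos φ) = 35.021848·(0.27362349 − 0.27715829·0.96183688) = 0.246639

x=36.341257 y=0.246639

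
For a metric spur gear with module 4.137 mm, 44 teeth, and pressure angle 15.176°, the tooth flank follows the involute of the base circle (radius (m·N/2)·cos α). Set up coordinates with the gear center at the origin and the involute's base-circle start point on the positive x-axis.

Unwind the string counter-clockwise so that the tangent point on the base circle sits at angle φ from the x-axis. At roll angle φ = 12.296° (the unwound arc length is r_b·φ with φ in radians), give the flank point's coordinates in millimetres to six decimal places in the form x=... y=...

pitch radius r_p = m·N/2 = 4.137·44/2 = 91.014000
base radius r_b = r_p·cos α = 91.014000·cos 15.176° = 87.839999
roll angle φ = 12.296° = 0.21460568 rad
x = r_b·(cos φ + φ·sin φ) = 87.839999·(0.97706044 + 0.21460568·0.21296218) = 89.839531
y = r_b·(sin φ − φ·cos φ) = 87.839999·(0.21296218 − 0.21460568·0.97706044) = 0.288067

x=89.839531 y=0.288067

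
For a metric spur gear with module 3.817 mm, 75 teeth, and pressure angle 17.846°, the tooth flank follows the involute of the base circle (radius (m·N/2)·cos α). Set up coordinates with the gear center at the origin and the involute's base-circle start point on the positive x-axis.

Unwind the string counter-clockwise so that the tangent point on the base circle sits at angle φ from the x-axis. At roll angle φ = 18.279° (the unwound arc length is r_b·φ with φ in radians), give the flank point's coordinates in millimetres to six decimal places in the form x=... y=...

pitch radius r_p = m·N/2 = 3.817·75/2 = 143.137500
base radius r_b = r_p·cos α = 143.137500·cos 17.846° = 136.250247
roll angle φ = 18.279° = 0.31902873 rad
x = r_b·(cos φ + φ·sin φ) = 136.250247·(0.94954050 + 0.31902873·0.31364445) = 143.008544
y = r_b·(sin φ − φ·cos φ) = 136.250247·(0.31364445 − 0.31902873·0.94954050) = 1.459751

x=143.008544 y=1.459751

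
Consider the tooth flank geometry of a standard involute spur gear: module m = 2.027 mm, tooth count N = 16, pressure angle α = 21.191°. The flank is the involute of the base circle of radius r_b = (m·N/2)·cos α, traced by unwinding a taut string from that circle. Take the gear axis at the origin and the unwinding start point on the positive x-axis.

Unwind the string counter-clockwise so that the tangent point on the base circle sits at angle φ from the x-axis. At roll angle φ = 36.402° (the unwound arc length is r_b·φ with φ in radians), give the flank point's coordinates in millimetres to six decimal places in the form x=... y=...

x=17.869878 y=1.241055

pitch radius r_p = m·N/2 = 2.027·16/2 = 16.216000
base radius r_b = r_p·cos α = 16.216000·cos 21.191° = 15.119484
roll angle φ = 36.402° = 0.63533475 rad
x = r_b·(cos φ + φ·sin φ) = 15.119484·(0.80487308 + 0.63533475·0.59344698) = 17.869878
y = r_b·(sin φ − φ·cos φ) = 15.119484·(0.59344698 − 0.63533475·0.80487308) = 1.241055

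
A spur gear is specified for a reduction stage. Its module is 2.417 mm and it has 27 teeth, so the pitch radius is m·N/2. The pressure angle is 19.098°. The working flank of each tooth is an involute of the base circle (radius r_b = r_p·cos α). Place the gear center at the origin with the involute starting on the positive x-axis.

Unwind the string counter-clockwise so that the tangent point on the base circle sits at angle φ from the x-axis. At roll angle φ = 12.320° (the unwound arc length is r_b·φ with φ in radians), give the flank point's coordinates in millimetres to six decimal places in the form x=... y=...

pitch radius r_p = m·N/2 = 2.417·27/2 = 32.629500
base radius r_b = r_p·cos α = 32.629500·cos 19.098° = 30.833583
roll angle φ = 12.320° = 0.21502456 rad
x = r_b·(cos φ + φ·sin φ) = 30.833583·(0.97697115 + 0.21502456·0.21337143) = 31.538169
y = r_b·(sin φ − φ·cos φ) = 30.833583·(0.21337143 − 0.21502456·0.97697115) = 0.101709

x=31.538169 y=0.101709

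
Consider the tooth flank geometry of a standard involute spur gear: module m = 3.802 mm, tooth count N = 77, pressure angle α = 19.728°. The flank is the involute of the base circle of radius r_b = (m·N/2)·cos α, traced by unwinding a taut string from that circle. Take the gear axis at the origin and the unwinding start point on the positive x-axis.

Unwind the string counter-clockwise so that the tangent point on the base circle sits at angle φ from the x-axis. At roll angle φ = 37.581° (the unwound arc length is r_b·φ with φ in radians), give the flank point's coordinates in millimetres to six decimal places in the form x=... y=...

x=164.312138 y=12.411344

pitch radius r_p = m·N/2 = 3.802·77/2 = 146.377000
base radius r_b = r_p·cos α = 146.377000·cos 19.728° = 137.785504
roll angle φ = 37.581° = 0.65591219 rad
x = r_b·(cos φ + φ·sin φ) = 137.785504·(0.79249193 + 0.65591219·0.60988240) = 164.312138
y = r_b·(sin φ − φ·cos φ) = 137.785504·(0.60988240 − 0.65591219·0.79249193) = 12.411344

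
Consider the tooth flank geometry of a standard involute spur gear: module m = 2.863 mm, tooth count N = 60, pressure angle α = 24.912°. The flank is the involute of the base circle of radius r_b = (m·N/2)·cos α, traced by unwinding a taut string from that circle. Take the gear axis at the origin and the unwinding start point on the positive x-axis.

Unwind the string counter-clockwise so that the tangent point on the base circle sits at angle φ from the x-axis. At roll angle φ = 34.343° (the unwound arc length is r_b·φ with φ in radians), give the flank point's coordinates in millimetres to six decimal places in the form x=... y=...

x=90.660012 y=5.393492

pitch radius r_p = m·N/2 = 2.863·60/2 = 85.890000
base radius r_b = r_p·cos α = 85.890000·cos 24.912° = 77.898435
roll angle φ = 34.343° = 0.59939843 rad
x = r_b·(cos φ + φ·sin φ) = 77.898435·(0.82567514 + 0.59939843·0.56414587) = 90.660012
y = r_b·(sin φ − φ·cos φ) = 77.898435·(0.56414587 − 0.59939843·0.82567514) = 5.393492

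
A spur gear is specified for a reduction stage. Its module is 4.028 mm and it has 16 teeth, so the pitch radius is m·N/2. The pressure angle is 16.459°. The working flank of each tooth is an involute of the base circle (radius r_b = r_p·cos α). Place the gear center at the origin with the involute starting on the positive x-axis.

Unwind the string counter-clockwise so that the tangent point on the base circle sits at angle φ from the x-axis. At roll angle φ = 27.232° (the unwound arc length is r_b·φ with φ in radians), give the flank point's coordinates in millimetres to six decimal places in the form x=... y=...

pitch radius r_p = m·N/2 = 4.028·16/2 = 32.224000
base radius r_b = r_p·cos α = 32.224000·cos 16.459° = 30.903548
roll angle φ = 27.232° = 0.47528806 rad
x = r_b·(cos φ + φ·sin φ) = 30.903548·(0.88916094 + 0.47528806·0.45759460) = 34.199418
y = r_b·(sin φ − φ·cos φ) = 30.903548·(0.45759460 − 0.47528806·0.88916094) = 1.081223

x=34.199418 y=1.081223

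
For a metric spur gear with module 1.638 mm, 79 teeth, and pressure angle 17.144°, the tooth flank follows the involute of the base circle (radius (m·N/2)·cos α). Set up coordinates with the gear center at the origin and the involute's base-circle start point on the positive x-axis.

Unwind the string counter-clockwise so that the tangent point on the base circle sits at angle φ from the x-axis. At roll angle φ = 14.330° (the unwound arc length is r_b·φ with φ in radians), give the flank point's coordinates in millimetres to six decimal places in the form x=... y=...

pitch radius r_p = m·N/2 = 1.638·79/2 = 64.701000
base radius r_b = r_p·cos α = 64.701000·cos 17.144° = 61.826136
roll angle φ = 14.330° = 0.25010568 rad
x = r_b·(cos φ + φ·sin φ) = 61.826136·(0.96888627 + 0.25010568·0.24750635) = 63.729702
y = r_b·(sin φ − φ·cos φ) = 61.826136·(0.24750635 − 0.25010568·0.96888627) = 0.320407

x=63.729702 y=0.320407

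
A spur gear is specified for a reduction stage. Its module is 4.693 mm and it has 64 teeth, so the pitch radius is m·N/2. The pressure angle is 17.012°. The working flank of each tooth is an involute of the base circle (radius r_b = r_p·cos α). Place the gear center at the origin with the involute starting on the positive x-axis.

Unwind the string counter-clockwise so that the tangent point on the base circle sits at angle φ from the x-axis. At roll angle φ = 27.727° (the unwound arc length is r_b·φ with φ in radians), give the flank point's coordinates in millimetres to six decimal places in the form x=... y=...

pitch radius r_p = m·N/2 = 4.693·64/2 = 150.176000
base radius r_b = r_p·cos α = 150.176000·cos 17.012° = 143.604824
roll angle φ = 27.727° = 0.48392744 rad
x = r_b·(cos φ + φ·sin φ) = 143.604824·(0.88517448 + 0.48392744·0.46525923) = 159.448196
y = r_b·(sin φ − φ·cos φ) = 143.604824·(0.46525923 − 0.48392744·0.88517448) = 5.298875

x=159.448196 y=5.298875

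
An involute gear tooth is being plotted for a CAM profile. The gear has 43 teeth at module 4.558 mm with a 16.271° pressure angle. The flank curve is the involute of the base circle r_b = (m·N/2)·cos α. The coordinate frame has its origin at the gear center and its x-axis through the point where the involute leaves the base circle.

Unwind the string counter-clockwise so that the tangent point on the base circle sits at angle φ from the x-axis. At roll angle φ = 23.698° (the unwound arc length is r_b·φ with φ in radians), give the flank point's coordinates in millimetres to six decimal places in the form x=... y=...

pitch radius r_p = m·N/2 = 4.558·43/2 = 97.997000
base radius r_b = r_p·cos α = 97.997000·cos 16.271° = 94.071948
roll angle φ = 23.698° = 0.41360813 rad
x = r_b·(cos φ + φ·sin φ) = 94.071948·(0.91567662 + 0.41360813·0.40191581) = 101.777595
y = r_b·(sin φ − φ·cos φ) = 94.071948·(0.40191581 − 0.41360813·0.91567662) = 2.181013

x=101.777595 y=2.181013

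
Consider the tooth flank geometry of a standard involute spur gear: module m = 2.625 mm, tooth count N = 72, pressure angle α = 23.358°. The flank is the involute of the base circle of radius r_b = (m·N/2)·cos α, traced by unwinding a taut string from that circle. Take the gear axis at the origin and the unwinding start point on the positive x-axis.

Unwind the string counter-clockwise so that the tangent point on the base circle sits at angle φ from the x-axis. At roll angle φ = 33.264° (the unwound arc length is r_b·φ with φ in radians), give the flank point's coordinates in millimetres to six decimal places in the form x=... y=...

pitch radius r_p = m·N/2 = 2.625·72/2 = 94.500000
base radius r_b = r_p·cos α = 94.500000·cos 23.358° = 86.755300
roll angle φ = 33.264° = 0.58056632 rad
x = r_b·(cos φ + φ·sin φ) = 86.755300·(0.83615216 + 0.58056632·0.54849756) = 100.166921
y = r_b·(sin φ − φ·cos φ) = 86.755300·(0.54849756 − 0.58056632·0.83615216) = 5.470423

x=100.166921 y=5.470423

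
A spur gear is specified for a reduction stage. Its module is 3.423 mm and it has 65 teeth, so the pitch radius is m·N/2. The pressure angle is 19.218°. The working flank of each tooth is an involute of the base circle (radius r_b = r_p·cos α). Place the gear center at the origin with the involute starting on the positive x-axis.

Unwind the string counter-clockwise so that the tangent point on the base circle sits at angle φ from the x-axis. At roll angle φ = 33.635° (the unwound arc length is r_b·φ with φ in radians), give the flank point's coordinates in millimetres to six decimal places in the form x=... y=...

x=121.618859 y=6.842771

pitch radius r_p = m·N/2 = 3.423·65/2 = 111.247500
base radius r_b = r_p·cos α = 111.247500·cos 19.218° = 105.048011
roll angle φ = 33.635° = 0.58704149 rad
x = r_b·(cos φ + φ·sin φ) = 105.048011·(0.83258304 + 0.58704149·0.55390025) = 121.618859
y = r_b·(sin φ − φ·cos φ) = 105.048011·(0.55390025 − 0.58704149·0.83258304) = 6.842771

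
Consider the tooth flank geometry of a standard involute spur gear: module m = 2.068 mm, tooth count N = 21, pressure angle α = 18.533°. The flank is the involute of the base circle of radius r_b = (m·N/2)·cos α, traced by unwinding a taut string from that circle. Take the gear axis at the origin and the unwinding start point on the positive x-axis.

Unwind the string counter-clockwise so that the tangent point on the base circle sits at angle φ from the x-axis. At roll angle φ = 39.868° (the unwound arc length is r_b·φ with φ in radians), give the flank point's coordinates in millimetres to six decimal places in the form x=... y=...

pitch radius r_p = m·N/2 = 2.068·21/2 = 21.714000
base radius r_b = r_p·cos α = 21.714000·cos 18.533° = 20.587928
roll angle φ = 39.868° = 0.69582787 rad
x = r_b·(cos φ + φ·sin φ) = 20.587928·(0.76752329 + 0.69582787·0.64102107) = 24.984760
y = r_b·(sin φ − φ·cos φ) = 20.587928·(0.64102107 − 0.69582787·0.76752329) = 2.202023

x=24.984760 y=2.202023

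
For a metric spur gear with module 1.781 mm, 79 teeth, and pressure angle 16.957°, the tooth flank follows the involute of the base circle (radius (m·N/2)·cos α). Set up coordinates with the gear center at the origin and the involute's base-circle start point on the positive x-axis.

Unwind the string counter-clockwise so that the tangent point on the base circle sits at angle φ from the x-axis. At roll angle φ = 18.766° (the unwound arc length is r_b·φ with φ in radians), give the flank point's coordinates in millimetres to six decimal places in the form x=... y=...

x=70.804074 y=0.779681

pitch radius r_p = m·N/2 = 1.781·79/2 = 70.349500
base radius r_b = r_p·cos α = 70.349500·cos 16.957° = 67.290979
roll angle φ = 18.766° = 0.32752849 rad
x = r_b·(cos φ + φ·sin φ) = 67.290979·(0.94684033 + 0.32752849·0.32170389) = 70.804074
y = r_b·(sin φ − φ·cos φ) = 67.290979·(0.32170389 − 0.32752849·0.94684033) = 0.779681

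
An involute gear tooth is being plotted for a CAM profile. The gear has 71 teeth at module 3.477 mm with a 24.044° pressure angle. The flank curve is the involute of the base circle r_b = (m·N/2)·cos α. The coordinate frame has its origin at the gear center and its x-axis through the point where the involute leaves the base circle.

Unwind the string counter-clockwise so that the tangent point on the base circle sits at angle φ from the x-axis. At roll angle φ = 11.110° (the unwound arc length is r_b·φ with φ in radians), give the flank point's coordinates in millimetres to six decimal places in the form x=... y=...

x=114.822825 y=0.272919

pitch radius r_p = m·N/2 = 3.477·71/2 = 123.433500
base radius r_b = r_p·cos α = 123.433500·cos 24.044° = 112.723525
roll angle φ = 11.110° = 0.19390608 rad
x = r_b·(cos φ + φ·sin φ) = 112.723525·(0.98125905 + 0.19390608·0.19269323) = 114.822825
y = r_b·(sin φ − φ·cos φ) = 112.723525·(0.19269323 − 0.19390608·0.98125905) = 0.272919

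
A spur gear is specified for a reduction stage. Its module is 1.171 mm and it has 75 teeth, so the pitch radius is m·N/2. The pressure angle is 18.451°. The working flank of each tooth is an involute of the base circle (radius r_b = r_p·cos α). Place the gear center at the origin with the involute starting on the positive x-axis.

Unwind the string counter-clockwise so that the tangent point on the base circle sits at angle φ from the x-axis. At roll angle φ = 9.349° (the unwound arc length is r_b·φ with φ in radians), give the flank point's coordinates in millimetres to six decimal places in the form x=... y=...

pitch radius r_p = m·N/2 = 1.171·75/2 = 43.912500
base radius r_b = r_p·cos α = 43.912500·cos 18.451° = 41.655163
roll angle φ = 9.349° = 0.16317083 rad
x = r_b·(cos φ + φ·sin φ) = 41.655163·(0.98671715 + 0.16317083·0.16244773) = 42.206006
y = r_b·(sin φ − φ·cos φ) = 41.655163·(0.16244773 − 0.16317083·0.98671715) = 0.060161

x=42.206006 y=0.060161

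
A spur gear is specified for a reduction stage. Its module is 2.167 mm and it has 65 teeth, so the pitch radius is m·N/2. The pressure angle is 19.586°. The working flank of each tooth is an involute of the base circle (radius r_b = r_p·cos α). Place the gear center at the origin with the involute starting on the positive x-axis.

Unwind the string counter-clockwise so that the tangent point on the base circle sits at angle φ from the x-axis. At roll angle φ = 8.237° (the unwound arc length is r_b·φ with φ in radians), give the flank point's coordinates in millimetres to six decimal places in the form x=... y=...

x=67.034661 y=0.065581

pitch radius r_p = m·N/2 = 2.167·65/2 = 70.427500
base radius r_b = r_p·cos α = 70.427500·cos 19.586° = 66.352522
roll angle φ = 8.237° = 0.14376277 rad
x = r_b·(cos φ + φ·sin φ) = 66.352522·(0.98968392 + 0.14376277·0.14326807) = 67.034661
y = r_b·(sin φ − φ·cos φ) = 66.352522·(0.14326807 − 0.14376277·0.98968392) = 0.065581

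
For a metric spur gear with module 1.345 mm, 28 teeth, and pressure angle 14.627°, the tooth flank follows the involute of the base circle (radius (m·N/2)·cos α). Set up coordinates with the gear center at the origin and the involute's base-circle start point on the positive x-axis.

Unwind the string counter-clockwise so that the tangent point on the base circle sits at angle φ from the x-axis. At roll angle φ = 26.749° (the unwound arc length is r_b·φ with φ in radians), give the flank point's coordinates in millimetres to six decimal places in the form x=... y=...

pitch radius r_p = m·N/2 = 1.345·28/2 = 18.830000
base radius r_b = r_p·cos α = 18.830000·cos 14.627° = 18.219725
roll angle φ = 26.749° = 0.46685812 rad
x = r_b·(cos φ + φ·sin φ) = 18.219725·(0.89298680 + 0.46685812·0.45008286) = 20.098391
y = r_b·(sin φ − φ·cos φ) = 18.219725·(0.45008286 − 0.46685812·0.89298680) = 0.604616

x=20.098391 y=0.604616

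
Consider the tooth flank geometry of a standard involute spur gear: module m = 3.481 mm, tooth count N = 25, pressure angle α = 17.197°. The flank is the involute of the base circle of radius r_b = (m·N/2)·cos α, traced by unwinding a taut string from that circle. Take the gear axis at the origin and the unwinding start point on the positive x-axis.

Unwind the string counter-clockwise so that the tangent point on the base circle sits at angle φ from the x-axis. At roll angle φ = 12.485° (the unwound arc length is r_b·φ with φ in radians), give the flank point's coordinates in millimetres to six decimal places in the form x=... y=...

pitch radius r_p = m·N/2 = 3.481·25/2 = 43.512500
base radius r_b = r_p·cos α = 43.512500·cos 17.197° = 41.567223
roll angle φ = 12.485° = 0.21790436 rad
x = r_b·(cos φ + φ·sin φ) = 41.567223·(0.97635264 + 0.21790436·0.21618401) = 42.542394
y = r_b·(sin φ − φ·cos φ) = 41.567223·(0.21618401 − 0.21790436·0.97635264) = 0.142680

x=42.542394 y=0.142680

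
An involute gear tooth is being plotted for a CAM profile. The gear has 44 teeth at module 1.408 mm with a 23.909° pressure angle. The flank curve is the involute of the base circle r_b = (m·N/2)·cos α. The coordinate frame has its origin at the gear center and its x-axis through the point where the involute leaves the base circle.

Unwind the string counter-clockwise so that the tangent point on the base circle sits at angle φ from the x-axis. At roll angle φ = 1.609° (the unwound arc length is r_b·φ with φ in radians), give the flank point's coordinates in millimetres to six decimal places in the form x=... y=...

pitch radius r_p = m·N/2 = 1.408·44/2 = 30.976000
base radius r_b = r_p·cos α = 30.976000·cos 23.909° = 28.317959
roll angle φ = 1.609° = 0.02808235 rad
x = r_b·(cos φ + φ·sin φ) = 28.317959·(0.99960572 + 0.02808235·0.02807866) = 28.329123
y = r_b·(sin φ − φ·cos φ) = 28.317959·(0.02807866 − 0.02808235·0.99960572) = 0.000209

x=28.329123 y=0.000209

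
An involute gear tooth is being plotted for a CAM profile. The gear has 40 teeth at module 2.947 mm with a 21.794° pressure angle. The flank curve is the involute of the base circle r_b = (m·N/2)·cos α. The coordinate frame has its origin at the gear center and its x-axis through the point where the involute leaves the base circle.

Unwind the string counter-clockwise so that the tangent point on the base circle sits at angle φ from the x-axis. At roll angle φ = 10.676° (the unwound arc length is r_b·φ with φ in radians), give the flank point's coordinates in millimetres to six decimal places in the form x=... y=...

x=55.669064 y=0.117607

pitch radius r_p = m·N/2 = 2.947·40/2 = 58.940000
base radius r_b = r_p·cos α = 58.940000·cos 21.794° = 54.727246
roll angle φ = 10.676° = 0.18633135 rad
x = r_b·(cos φ + φ·sin φ) = 54.727246·(0.98269048 + 0.18633135·0.18525500) = 55.669064
y = r_b·(sin φ − φ·cos φ) = 54.727246·(0.18525500 − 0.18633135·0.98269048) = 0.117607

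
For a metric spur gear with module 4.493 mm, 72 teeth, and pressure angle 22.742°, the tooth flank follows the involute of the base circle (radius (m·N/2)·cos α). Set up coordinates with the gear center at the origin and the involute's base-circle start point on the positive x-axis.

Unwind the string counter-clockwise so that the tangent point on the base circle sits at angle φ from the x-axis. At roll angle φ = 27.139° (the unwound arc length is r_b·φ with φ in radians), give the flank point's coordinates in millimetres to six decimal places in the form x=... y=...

x=164.980019 y=5.166627

pitch radius r_p = m·N/2 = 4.493·72/2 = 161.748000
base radius r_b = r_p·cos α = 161.748000·cos 22.742° = 149.172895
roll angle φ = 27.139° = 0.47366491 rad
x = r_b·(cos φ + φ·sin φ) = 149.172895·(0.88990252 + 0.47366491·0.45615075) = 164.980019
y = r_b·(sin φ − φ·cos φ) = 149.172895·(0.45615075 − 0.47366491·0.88990252) = 5.166627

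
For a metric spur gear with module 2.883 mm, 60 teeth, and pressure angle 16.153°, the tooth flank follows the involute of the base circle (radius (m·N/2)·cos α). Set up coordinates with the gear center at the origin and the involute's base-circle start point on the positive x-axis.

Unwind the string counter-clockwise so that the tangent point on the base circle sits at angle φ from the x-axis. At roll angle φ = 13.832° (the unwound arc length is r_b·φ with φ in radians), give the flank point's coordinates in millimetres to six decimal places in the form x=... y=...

x=85.461259 y=0.387352

pitch radius r_p = m·N/2 = 2.883·60/2 = 86.490000
base radius r_b = r_p·cos α = 86.490000·cos 16.153° = 83.075567
roll angle φ = 13.832° = 0.24141394 rad
x = r_b·(cos φ + φ·sin φ) = 83.075567·(0.97100091 + 0.24141394·0.23907580) = 85.461259
y = r_b·(sin φ − φ·cos φ) = 83.075567·(0.23907580 − 0.24141394·0.97100091) = 0.387352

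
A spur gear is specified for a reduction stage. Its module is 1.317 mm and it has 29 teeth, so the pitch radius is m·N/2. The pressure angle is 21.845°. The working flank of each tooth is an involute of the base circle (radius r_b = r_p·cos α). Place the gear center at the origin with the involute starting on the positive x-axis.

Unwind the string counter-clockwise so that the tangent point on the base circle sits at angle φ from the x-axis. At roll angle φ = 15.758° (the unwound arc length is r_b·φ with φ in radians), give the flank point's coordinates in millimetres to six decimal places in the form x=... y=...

x=18.383008 y=0.121988

pitch radius r_p = m·N/2 = 1.317·29/2 = 19.096500
base radius r_b = r_p·cos α = 19.096500·cos 21.845° = 17.725254
roll angle φ = 15.758° = 0.27502898 rad
x = r_b·(cos φ + φ·sin φ) = 17.725254·(0.96241733 + 0.27502898·0.27157483) = 18.383008
y = r_b·(sin φ − φ·cos φ) = 17.725254·(0.27157483 − 0.27502898·0.96241733) = 0.121988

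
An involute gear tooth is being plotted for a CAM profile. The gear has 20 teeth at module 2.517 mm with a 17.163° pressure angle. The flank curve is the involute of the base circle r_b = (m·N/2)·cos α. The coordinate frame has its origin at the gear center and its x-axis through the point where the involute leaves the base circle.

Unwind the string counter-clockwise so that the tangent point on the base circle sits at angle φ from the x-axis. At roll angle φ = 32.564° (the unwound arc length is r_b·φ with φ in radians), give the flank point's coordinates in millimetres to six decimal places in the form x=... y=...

pitch radius r_p = m·N/2 = 2.517·20/2 = 25.170000
base radius r_b = r_p·cos α = 25.170000·cos 17.163° = 24.049158
roll angle φ = 32.564° = 0.56834902 rad
x = r_b·(cos φ + φ·sin φ) = 24.049158·(0.84279075 + 0.56834902·0.53824135) = 27.625260
y = r_b·(sin φ − φ·cos φ) = 24.049158·(0.53824135 − 0.56834902·0.84279075) = 1.424722

x=27.625260 y=1.424722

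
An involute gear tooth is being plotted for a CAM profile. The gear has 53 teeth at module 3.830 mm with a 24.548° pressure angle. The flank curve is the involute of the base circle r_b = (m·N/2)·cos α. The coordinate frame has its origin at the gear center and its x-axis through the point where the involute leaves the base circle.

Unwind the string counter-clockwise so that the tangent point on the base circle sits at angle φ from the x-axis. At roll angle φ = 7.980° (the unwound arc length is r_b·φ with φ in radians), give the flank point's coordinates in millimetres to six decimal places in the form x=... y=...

x=93.212319 y=0.082981

pitch radius r_p = m·N/2 = 3.830·53/2 = 101.495000
base radius r_b = r_p·cos α = 101.495000·cos 24.548° = 92.321226
roll angle φ = 7.980° = 0.13927727 rad
x = r_b·(cos φ + φ·sin φ) = 92.321226·(0.99031659 + 0.13927727·0.13882742) = 93.212319
y = r_b·(sin φ − φ·cos φ) = 92.321226·(0.13882742 − 0.13927727·0.99031659) = 0.082981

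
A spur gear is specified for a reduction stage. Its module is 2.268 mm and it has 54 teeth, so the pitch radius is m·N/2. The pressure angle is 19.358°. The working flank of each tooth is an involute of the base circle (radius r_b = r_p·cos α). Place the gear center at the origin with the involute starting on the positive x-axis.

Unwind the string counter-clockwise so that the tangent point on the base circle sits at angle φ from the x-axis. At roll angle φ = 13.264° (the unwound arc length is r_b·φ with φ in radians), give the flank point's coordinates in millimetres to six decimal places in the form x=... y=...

x=59.301525 y=0.237650

pitch radius r_p = m·N/2 = 2.268·54/2 = 61.236000
base radius r_b = r_p·cos α = 61.236000·cos 19.358° = 57.774077
roll angle φ = 13.264° = 0.23150047 rad
x = r_b·(cos φ + φ·sin φ) = 57.774077·(0.97332323 + 0.23150047·0.22943823) = 59.301525
y = r_b·(sin φ − φ·cos φ) = 57.774077·(0.22943823 − 0.23150047·0.97332323) = 0.237650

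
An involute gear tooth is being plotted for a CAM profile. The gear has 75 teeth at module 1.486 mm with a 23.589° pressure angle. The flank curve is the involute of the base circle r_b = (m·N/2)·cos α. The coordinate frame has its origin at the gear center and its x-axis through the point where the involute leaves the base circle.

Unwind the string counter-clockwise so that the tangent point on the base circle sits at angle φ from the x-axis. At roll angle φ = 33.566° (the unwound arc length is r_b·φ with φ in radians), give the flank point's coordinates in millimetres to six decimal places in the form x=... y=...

x=59.094394 y=3.306621

pitch radius r_p = m·N/2 = 1.486·75/2 = 55.725000
base radius r_b = r_p·cos α = 55.725000·cos 23.589° = 51.068595
roll angle φ = 33.566° = 0.58583722 rad
x = r_b·(cos φ + φ·sin φ) = 51.068595·(0.83324948 + 0.58583722·0.55289719) = 59.094394
y = r_b·(sin φ − φ·cos φ) = 51.068595·(0.55289719 − 0.58583722·0.83324948) = 3.306621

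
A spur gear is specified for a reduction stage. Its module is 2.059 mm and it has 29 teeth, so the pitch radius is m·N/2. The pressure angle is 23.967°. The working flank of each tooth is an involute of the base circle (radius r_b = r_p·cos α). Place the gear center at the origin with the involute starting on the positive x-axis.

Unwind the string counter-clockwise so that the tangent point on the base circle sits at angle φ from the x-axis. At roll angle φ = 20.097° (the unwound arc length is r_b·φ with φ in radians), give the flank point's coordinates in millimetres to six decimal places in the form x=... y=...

x=28.908314 y=0.387630

pitch radius r_p = m·N/2 = 2.059·29/2 = 29.855500
base radius r_b = r_p·cos α = 29.855500·cos 23.967° = 27.281346
roll angle φ = 20.097° = 0.35075882 rad
x = r_b·(cos φ + φ·sin φ) = 27.281346·(0.93911224 + 0.35075882·0.34361052) = 28.908314
y = r_b·(sin φ − φ·cos φ) = 27.281346·(0.34361052 − 0.35075882·0.93911224) = 0.387630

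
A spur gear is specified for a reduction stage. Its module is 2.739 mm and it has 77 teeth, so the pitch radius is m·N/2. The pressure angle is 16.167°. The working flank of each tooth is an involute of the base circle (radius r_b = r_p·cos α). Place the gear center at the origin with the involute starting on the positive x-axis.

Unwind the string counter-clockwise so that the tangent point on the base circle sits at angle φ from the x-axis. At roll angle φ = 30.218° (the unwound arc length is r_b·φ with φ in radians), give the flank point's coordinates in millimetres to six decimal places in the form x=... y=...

x=114.402785 y=4.816249

pitch radius r_p = m·N/2 = 2.739·77/2 = 105.451500
base radius r_b = r_p·cos α = 105.451500·cos 16.167° = 101.281338
roll angle φ = 30.218° = 0.52740359 rad
x = r_b·(cos φ + φ·sin φ) = 101.281338·(0.86411673 + 0.52740359·0.50329144) = 114.402785
y = r_b·(sin φ − φ·cos φ) = 101.281338·(0.50329144 − 0.52740359·0.86411673) = 4.816249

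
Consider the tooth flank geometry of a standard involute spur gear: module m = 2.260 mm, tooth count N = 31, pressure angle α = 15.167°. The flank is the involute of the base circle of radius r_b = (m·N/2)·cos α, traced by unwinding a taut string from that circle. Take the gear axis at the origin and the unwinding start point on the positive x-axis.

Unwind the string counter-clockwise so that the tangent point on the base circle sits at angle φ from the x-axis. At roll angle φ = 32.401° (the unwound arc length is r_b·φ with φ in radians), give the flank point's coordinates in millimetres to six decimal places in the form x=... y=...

x=38.791322 y=1.973678

pitch radius r_p = m·N/2 = 2.260·31/2 = 35.030000
base radius r_b = r_p·cos α = 35.030000·cos 15.167° = 33.809812
roll angle φ = 32.401° = 0.56550413 rad
x = r_b·(cos φ + φ·sin φ) = 33.809812·(0.84431857 + 0.56550413·0.53584153) = 38.791322
y = r_b·(sin φ − φ·cos φ) = 33.809812·(0.53584153 − 0.56550413·0.84431857) = 1.973678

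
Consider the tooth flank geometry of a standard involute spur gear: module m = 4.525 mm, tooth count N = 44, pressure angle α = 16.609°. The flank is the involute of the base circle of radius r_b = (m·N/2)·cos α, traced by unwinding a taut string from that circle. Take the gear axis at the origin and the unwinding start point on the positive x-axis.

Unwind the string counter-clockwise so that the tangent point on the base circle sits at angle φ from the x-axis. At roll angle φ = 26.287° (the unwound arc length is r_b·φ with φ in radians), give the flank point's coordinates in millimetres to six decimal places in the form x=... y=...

pitch radius r_p = m·N/2 = 4.525·44/2 = 99.550000
base radius r_b = r_p·cos α = 99.550000·cos 16.609° = 95.396544
roll angle φ = 26.287° = 0.45879470 rad
x = r_b·(cos φ + φ·sin φ) = 95.396544·(0.89658694 + 0.45879470·0.44286777) = 104.914479
y = r_b·(sin φ − φ·cos φ) = 95.396544·(0.44286777 − 0.45879470·0.89658694) = 3.006750

x=104.914479 y=3.006750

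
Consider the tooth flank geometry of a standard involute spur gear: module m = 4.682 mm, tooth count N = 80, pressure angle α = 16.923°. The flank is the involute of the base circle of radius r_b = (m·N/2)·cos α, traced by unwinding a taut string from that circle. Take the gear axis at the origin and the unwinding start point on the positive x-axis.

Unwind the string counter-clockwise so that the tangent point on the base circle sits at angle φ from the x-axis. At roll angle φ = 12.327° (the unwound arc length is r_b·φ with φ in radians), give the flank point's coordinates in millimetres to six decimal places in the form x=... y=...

x=183.269041 y=0.592021

pitch radius r_p = m·N/2 = 4.682·80/2 = 187.280000
base radius r_b = r_p·cos α = 187.280000·cos 16.923° = 179.170179
roll angle φ = 12.327° = 0.21514674 rad
x = r_b·(cos φ + φ·sin φ) = 179.170179·(0.97694508 + 0.21514674·0.21349078) = 183.269041
y = r_b·(sin φ − φ·cos φ) = 179.170179·(0.21349078 − 0.21514674·0.97694508) = 0.592021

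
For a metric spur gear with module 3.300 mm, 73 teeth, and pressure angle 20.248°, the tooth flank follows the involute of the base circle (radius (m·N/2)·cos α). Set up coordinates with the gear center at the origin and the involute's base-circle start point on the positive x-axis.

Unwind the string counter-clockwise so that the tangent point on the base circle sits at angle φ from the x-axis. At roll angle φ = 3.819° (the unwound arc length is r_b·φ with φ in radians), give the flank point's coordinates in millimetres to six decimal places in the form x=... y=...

x=113.257354 y=0.011150

pitch radius r_p = m·N/2 = 3.300·73/2 = 120.450000
base radius r_b = r_p·cos α = 120.450000·cos 20.248° = 113.006602
roll angle φ = 3.819° = 0.06665412 rad
x = r_b·(cos φ + φ·sin φ) = 113.006602·(0.99777944 + 0.06665412·0.06660478) = 113.257354
y = r_b·(sin φ − φ·cos φ) = 113.006602·(0.06660478 − 0.06665412·0.99777944) = 0.011150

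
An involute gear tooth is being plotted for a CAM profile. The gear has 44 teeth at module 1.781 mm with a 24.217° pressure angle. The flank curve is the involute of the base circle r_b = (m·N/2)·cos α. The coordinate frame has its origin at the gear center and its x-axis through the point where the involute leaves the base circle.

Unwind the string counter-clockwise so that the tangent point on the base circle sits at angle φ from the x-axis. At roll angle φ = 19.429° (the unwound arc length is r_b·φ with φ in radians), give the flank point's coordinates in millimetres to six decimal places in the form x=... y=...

pitch radius r_p = m·N/2 = 1.781·44/2 = 39.182000
base radius r_b = r_p·cos α = 39.182000·cos 24.217° = 35.733923
roll angle φ = 19.429° = 0.33910002 rad
x = r_b·(cos φ + φ·sin φ) = 35.733923·(0.94305442 + 0.33910002·0.33263850) = 37.729739
y = r_b·(sin φ − φ·cos φ) = 35.733923·(0.33263850 − 0.33910002·0.94305442) = 0.459135

x=37.729739 y=0.459135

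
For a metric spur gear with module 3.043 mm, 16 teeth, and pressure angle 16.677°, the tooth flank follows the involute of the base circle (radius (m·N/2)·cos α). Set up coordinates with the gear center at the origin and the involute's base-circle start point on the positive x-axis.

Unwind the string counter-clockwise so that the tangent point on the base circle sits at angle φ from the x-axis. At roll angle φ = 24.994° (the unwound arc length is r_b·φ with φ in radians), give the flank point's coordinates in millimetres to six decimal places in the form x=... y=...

x=25.434427 y=0.633083

pitch radius r_p = m·N/2 = 3.043·16/2 = 24.344000
base radius r_b = r_p·cos α = 24.344000·cos 16.677° = 23.320037
roll angle φ = 24.994° = 0.43622759 rad
x = r_b·(cos φ + φ·sin φ) = 23.320037·(0.90635204 + 0.43622759·0.42252335) = 25.434427
y = r_b·(sin φ − φ·cos φ) = 23.320037·(0.42252335 − 0.43622759·0.90635204) = 0.633083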